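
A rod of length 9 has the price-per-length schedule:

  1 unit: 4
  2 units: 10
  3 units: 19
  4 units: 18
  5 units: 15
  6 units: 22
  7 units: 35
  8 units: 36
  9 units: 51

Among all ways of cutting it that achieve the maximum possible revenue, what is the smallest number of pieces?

3

Build r[k] bottom-up: r[k] = max over allowed piece i of (p[i] + r[k−i]).
r[1] = 4
r[2] = max(4+4, 10+0) = 10
r[3] = max(4+10, 10+4, 19+0) = 19
r[4] = max(4+19, 10+10, 19+4, 18+0) = 23
r[5] = max(4+23, 10+19, 19+10, 18+4, 15+0) = 29
r[6] = max(4+29, 10+23, 19+19, 18+10, 15+4, 22+0) = 38
r[7] = max(4+38, 10+29, 19+23, …, 22+4, 35+0) = 42
r[8] = max(4+42, 10+38, 19+29, …, 35+4, 36+0) = 48
r[9] = max(4+48, 10+42, 19+38, …, 36+4, 51+0) = 57
Maximum revenue is 57.
Now minimize piece count subject to staying optimal: for each k, pieces[k] = 1 + min over i with p[i]+r[k−i]=r[k] of pieces[k−i].
pieces[6] = 2
pieces[7] = 3
pieces[8] = 3
pieces[9] = 3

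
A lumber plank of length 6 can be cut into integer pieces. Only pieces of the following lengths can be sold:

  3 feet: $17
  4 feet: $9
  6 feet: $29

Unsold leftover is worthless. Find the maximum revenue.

34

Build f[k] bottom-up: f[k] = max over allowed piece i of (p[i] + f[k−i]).
f[1] = 0
f[2] = 0
f[3] = 17
f[4] = 17
f[5] = 17
f[6] = 34  (first piece 3, then f[3]=17)
One optimal cutting: 3 + 3 → $34.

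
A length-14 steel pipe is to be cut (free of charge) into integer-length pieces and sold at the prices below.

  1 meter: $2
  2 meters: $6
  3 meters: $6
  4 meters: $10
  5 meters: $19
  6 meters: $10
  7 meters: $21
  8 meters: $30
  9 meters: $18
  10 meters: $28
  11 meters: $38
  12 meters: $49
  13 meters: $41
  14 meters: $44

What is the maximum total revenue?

Let v[k] be the best obtainable value from length k. For each k, try every first piece i and keep the best of price[i] + v[k−i].
v[1] = 2
v[2] = max(2+2, 6+0) = 6
v[3] = max(2+6, 6+2, 6+0) = 8
v[4] = max(2+8, 6+6, 6+2, 10+0) = 12
v[5] = max(2+12, 6+8, 6+6, 10+2, 19+0) = 19
v[6] = max(2+19, 6+12, 6+8, 10+6, 19+2, 10+0) = 21
v[7] = max(2+21, 6+19, 6+12, …, 10+2, 21+0) = 25
v[8] = max(2+25, 6+21, 6+19, …, 21+2, 30+0) = 30
v[9] = max(2+30, 6+25, 6+21, …, 30+2, 18+0) = 32
v[10] = max(2+32, 6+30, 6+25, …, 18+2, 28+0) = 38
v[11] = max(2+38, 6+32, 6+30, …, 28+2, 38+0) = 40
v[12] = max(2+40, 6+38, 6+32, …, 38+2, 49+0) = 49
v[13] = max(2+49, 6+40, 6+38, …, 49+2, 41+0) = 51
v[14] = max(2+51, 6+49, 6+40, …, 41+2, 44+0) = 55
One optimal cutting: 12 + 2 → $49 + $6 = $55.

55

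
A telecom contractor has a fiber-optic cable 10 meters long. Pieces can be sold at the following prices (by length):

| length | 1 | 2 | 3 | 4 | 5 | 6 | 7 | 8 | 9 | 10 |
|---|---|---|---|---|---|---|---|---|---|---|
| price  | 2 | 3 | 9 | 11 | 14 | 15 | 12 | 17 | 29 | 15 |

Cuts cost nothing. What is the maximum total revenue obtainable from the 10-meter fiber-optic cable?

Consider every possible first cut. v[k] is the best of p[i]+v[k−i] over all sellable i≤k.
v[1] = 2
v[2] = max(2+2, 3+0) = 4
v[3] = max(2+4, 3+2, 9+0) = 9
v[4] = max(2+9, 3+4, 9+2, 11+0) = 11
v[5] = max(2+11, 3+9, 9+4, 11+2, 14+0) = 14
v[6] = max(2+14, 3+11, 9+9, 11+4, 14+2, 15+0) = 18
v[7] = max(2+18, 3+14, 9+11, …, 15+2, 12+0) = 20
v[8] = max(2+20, 3+18, 9+14, …, 12+2, 17+0) = 23
v[9] = max(2+23, 3+20, 9+18, …, 17+2, 29+0) = 29
v[10] = max(2+29, 3+23, 9+20, …, 29+2, 15+0) = 31
One optimal cutting: 9 + 1 → $29 + $2 = $31.

31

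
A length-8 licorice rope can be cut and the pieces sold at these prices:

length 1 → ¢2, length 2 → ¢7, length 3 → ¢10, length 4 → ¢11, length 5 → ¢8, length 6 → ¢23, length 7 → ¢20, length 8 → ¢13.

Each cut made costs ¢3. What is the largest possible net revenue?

27

Build r[k] bottom-up: r[k] = max over allowed piece i of (p[i] + r[k−i]) − 3 per cut.
r[1] = 2
r[2] = 7
r[3] = 10
r[4] = 11  (first piece 2, then r[2]=7)
r[5] = 14  (first piece 2, then r[3]=10)
r[6] = 23
r[7] = 22  (first piece 1, then r[6]=23)
r[8] = 27  (first piece 2, then r[6]=23)
One optimal plan: pieces 6 + 2 (1 cut) → ¢30 − ¢3 = ¢27.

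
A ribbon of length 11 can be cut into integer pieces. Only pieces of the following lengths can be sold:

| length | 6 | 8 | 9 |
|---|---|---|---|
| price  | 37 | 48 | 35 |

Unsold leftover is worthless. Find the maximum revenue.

48

Build r[k] bottom-up: r[k] = max over allowed piece i of (p[i] + r[k−i]).
r[1] = 0
r[2] = 0
r[3] = 0
r[4] = 0
r[5] = 0
r[6] = 37
r[7] = 37
r[8] = 48
r[9] = 48
r[10] = 48
r[11] = 48
One optimal cutting: pieces 8 with 3 inches of scrap → ¢48.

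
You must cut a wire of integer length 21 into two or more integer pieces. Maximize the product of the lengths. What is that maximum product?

2187

Fill f[k] for k=2..21: at each k try every first piece i and multiply by the better of (k−i) uncut or f[k−i].
Small cases: f[2]=1, f[3]=2, f[4]=4, f[5]=6, f[6]=9, f[7]=12, f[8]=18, f[9]=27, f[10]=36, f[11]=54, f[12]=81, f[13]=108, f[14]=162, f[15]=243.
f[16] = max(1*243, 2*162, 3*108, …, 14*2, 15*1) = 324
f[17] = max(1*324, 2*243, 3*162, …, 15*2, 16*1) = 486
f[18] = max(1*486, 2*324, 3*243, …, 16*2, 17*1) = 729
f[19] = max(1*729, 2*486, 3*324, …, 17*2, 18*1) = 972
f[20] = max(1*972, 2*729, 3*486, …, 18*2, 19*1) = 1458
f[21] = max(1*1458, 2*972, 3*729, …, 19*2, 20*1) = 2187
One optimal split: 3 + 3 + 3 + 3 + 3 + 3 + 3; product 3*3*3*3*3*3*3 = 2187.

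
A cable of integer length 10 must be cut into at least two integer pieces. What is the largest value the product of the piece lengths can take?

Fill g[k] for k=2..10: at each k try every first piece i and multiply by the better of (k−i) uncut or g[k−i].
g[2] = 1*max(1,0) = 1*1 = 1
g[3] = max(1*2, 2*1) = 2
g[4] = max(1*3, 2*2, 3*1) = 4
g[5] = max(1*4, 2*3, 3*2, 4*1) = 6
g[6] = max(1*6, 2*4, 3*3, 4*2, 5*1) = 9
g[7] = max(1*9, 2*6, 3*4, 4*3, 5*2, 6*1) = 12
g[8] = max(1*12, 2*9, 3*6, …, 6*2, 7*1) = 18
g[9] = max(1*18, 2*12, 3*9, …, 7*2, 8*1) = 27
g[10] = max(1*27, 2*18, 3*12, …, 8*2, 9*1) = 36
One optimal split: 3 + 3 + 2 + 2; product 3*3*2*2 = 36.

36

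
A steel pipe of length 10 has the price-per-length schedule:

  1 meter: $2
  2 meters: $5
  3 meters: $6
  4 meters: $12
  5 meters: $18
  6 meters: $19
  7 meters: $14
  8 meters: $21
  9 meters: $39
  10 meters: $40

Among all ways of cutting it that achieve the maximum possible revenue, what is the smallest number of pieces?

2

Consider every possible first cut. r[k] is the best of p[i]+r[k−i] over all sellable i≤k.
r[1] = 2
r[2] = 5
r[3] = 7  (first piece 1, then r[2]=5)
r[4] = 12
r[5] = 18
r[6] = 20  (first piece 1, then r[5]=18)
r[7] = 23  (first piece 2, then r[5]=18)
r[8] = 25  (first piece 1, then r[7]=23)
r[9] = 39
r[10] = 41  (first piece 1, then r[9]=39)
Maximum revenue is $41.
Now minimize piece count subject to staying optimal: for each k, pieces[k] = 1 + min over i with p[i]+r[k−i]=r[k] of pieces[k−i].
pieces[7] = 2
pieces[8] = 3
pieces[9] = 1
pieces[10] = 2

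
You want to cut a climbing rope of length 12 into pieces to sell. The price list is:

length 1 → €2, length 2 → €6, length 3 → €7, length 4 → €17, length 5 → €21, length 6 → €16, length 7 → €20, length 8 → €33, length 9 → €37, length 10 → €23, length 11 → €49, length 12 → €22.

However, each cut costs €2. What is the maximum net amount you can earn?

Let r[k] be the best obtainable value from length k. For each k, try every first piece i and keep the best of price[i] + r[k−i] minus the 2 cut fee when i<k.
r[1] = 2
r[2] = max(2+2-2, 6+0) = 6
r[3] = max(2+6-2, 6+2-2, 7+0) = 7
r[4] = max(2+7-2, 6+6-2, 7+2-2, 17+0) = 17
r[5] = max(2+17-2, 6+7-2, 7+6-2, 17+2-2, 21+0) = 21
r[6] = max(2+21-2, 6+17-2, 7+7-2, 17+6-2, 21+2-2, 16+0) = 21
r[7] = max(2+21-2, 6+21-2, 7+17-2, …, 16+2-2, 20+0) = 25
r[8] = max(2+25-2, 6+21-2, 7+21-2, …, 20+2-2, 33+0) = 33
r[9] = max(2+33-2, 6+25-2, 7+21-2, …, 33+2-2, 37+0) = 37
r[10] = max(2+37-2, 6+33-2, 7+25-2, …, 37+2-2, 23+0) = 40
r[11] = max(2+40-2, 6+37-2, 7+33-2, …, 23+2-2, 49+0) = 49
r[12] = max(2+49-2, 6+40-2, 7+37-2, …, 49+2-2, 22+0) = 49
One optimal plan: pieces 11 + 1 (1 cut) → €51 − €2 = €49.

49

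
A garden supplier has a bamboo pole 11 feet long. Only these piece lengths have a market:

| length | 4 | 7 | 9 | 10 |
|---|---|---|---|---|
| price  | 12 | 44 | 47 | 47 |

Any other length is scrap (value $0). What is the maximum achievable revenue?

Build f[k] bottom-up: f[k] = max over allowed piece i of (p[i] + f[k−i]).
f[1] = 0
f[2] = 0
f[3] = 0
f[4] = 12
f[5] = 12
f[6] = 12
f[7] = 44
f[8] = 44
f[9] = 47
f[10] = 47
f[11] = 56  (first piece 4, then f[7]=44)
One optimal cutting: 7 + 4 → $56.

56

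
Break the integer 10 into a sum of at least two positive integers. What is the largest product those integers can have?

Fill prod[k] for k=2..10: at each k try every first piece i and multiply by the better of (k−i) uncut or prod[k−i].
Small cases: prod[2]=1, prod[3]=2, prod[4]=4, prod[5]=6.
prod[6] = 3×max(3,2) = 3×3 = 9
prod[7] = 2×max(5,6) = 2×6 = 12
prod[8] = 2×max(6,9) = 2×9 = 18
prod[9] = 3×max(6,9) = 3×9 = 27
prod[10] = 2×max(8,18) = 2×18 = 36
One optimal split: 3 + 3 + 2 + 2; product 3×3×2×2 = 36.

36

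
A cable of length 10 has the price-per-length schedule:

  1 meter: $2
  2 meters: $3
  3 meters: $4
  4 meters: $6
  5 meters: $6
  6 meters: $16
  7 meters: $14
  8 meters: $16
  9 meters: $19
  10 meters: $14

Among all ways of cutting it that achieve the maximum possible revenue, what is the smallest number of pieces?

5

Consider every possible first cut. r[k] is the best of p[i]+r[k−i] over all sellable i≤k.
r[1] = 2
r[2] = max(2+2, 3+0) = 4
r[3] = max(2+4, 3+2, 4+0) = 6
r[4] = max(2+6, 3+4, 4+2, 6+0) = 8
r[5] = max(2+8, 3+6, 4+4, 6+2, 6+0) = 10
r[6] = max(2+10, 3+8, 4+6, 6+4, 6+2, 16+0) = 16
r[7] = max(2+16, 3+10, 4+8, …, 16+2, 14+0) = 18
r[8] = max(2+18, 3+16, 4+10, …, 14+2, 16+0) = 20
r[9] = max(2+20, 3+18, 4+16, …, 16+2, 19+0) = 22
r[10] = max(2+22, 3+20, 4+18, …, 19+2, 14+0) = 24
Maximum revenue is $24.
Now minimize piece count subject to staying optimal: for each k, pieces[k] = 1 + min over i with p[i]+r[k−i]=r[k] of pieces[k−i].
pieces[7] = 2
pieces[8] = 3
pieces[9] = 4
pieces[10] = 5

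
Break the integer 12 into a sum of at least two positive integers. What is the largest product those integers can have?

Let m[k] be the best product for length k (with at least one cut). For each first piece i, the rest contributes max(k−i, m[k−i]).
Small cases: m[2]=1, m[3]=2, m[4]=4, m[5]=6, m[6]=9, m[7]=12.
m[8] = max(1·12, 2·9, 3·6, …, 6·2, 7·1) = 18
m[9] = max(1·18, 2·12, 3·9, …, 7·2, 8·1) = 27
m[10] = max(1·27, 2·18, 3·12, …, 8·2, 9·1) = 36
m[11] = max(1·36, 2·27, 3·18, …, 9·2, 10·1) = 54
m[12] = max(1·54, 2·36, 3·27, …, 10·2, 11·1) = 81
One optimal split: 3 + 3 + 3 + 3; product 3·3·3·3 = 81.

81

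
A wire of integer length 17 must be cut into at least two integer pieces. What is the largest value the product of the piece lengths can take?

Let g[k] be the best product for length k (with at least one cut). For each first piece i, the rest contributes max(k−i, g[k−i]).
Small cases: g[2]=1, g[3]=2, g[4]=4, g[5]=6, g[6]=9, g[7]=12, g[8]=18, g[9]=27.
g[10] = max(1×27, 2×18, 3×12, …, 8×2, 9×1) = 36
g[11] = max(1×36, 2×27, 3×18, …, 9×2, 10×1) = 54
g[12] = max(1×54, 2×36, 3×27, …, 10×2, 11×1) = 81
g[13] = max(1×81, 2×54, 3×36, …, 11×2, 12×1) = 108
g[14] = max(1×108, 2×81, 3×54, …, 12×2, 13×1) = 162
g[15] = max(1×162, 2×108, 3×81, …, 13×2, 14×1) = 243
g[16] = max(1×243, 2×162, 3×108, …, 14×2, 15×1) = 324
g[17] = max(1×324, 2×243, 3×162, …, 15×2, 16×1) = 486
One optimal split: 3 + 3 + 3 + 3 + 3 + 2; product 3×3×3×3×3×2 = 486.

486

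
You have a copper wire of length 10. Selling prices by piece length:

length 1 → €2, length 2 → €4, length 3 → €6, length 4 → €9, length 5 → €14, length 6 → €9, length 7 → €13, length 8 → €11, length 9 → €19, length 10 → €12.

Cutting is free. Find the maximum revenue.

28

Consider every possible first cut. R[k] is the best of p[i]+R[k−i] over all sellable i≤k.
R[1] = 2
R[2] = 4  (first piece 1, then R[1]=2)
R[3] = 6  (first piece 1, then R[2]=4)
R[4] = 9
R[5] = 14
R[6] = 16  (first piece 1, then R[5]=14)
R[7] = 18  (first piece 1, then R[6]=16)
R[8] = 20  (first piece 1, then R[7]=18)
R[9] = 23  (first piece 4, then R[5]=14)
R[10] = 28  (first piece 5, then R[5]=14)
One optimal cutting: 5 + 5 → €14 + €14 = €28.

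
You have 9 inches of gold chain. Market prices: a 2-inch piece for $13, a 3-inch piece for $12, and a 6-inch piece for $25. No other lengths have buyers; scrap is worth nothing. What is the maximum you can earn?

Let r[k] be the best obtainable value from length k. For each k, try every first piece i and keep the best of price[i] + r[k−i].
r[1] = 0
r[2] = 13
r[3] = max(13+0, 12+0) = 13
r[4] = max(13+13, 12+0) = 26
r[5] = max(13+13, 12+13) = 26
r[6] = max(13+26, 12+13, 25+0) = 39
r[7] = max(13+26, 12+26, 25+0) = 39
r[8] = max(13+39, 12+26, 25+13) = 52
r[9] = max(13+39, 12+39, 25+13) = 52
One optimal cutting: pieces 2 + 2 + 2 + 2 with 1 inch of scrap → $52.

52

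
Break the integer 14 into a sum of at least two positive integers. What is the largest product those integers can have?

162

Define g[k] = max over 1≤i<k of i · max(k−i, g[k−i]); the inner max lets the remainder stay uncut if that's better.
g[2] = 1*max(1,0) = 1*1 = 1
g[3] = 1*max(2,1) = 1*2 = 2
g[4] = 2*max(2,1) = 2*2 = 4
g[5] = 2*max(3,2) = 2*3 = 6
g[6] = 3*max(3,2) = 3*3 = 9
g[7] = 2*max(5,6) = 2*6 = 12
g[8] = 2*max(6,9) = 2*9 = 18
g[9] = 3*max(6,9) = 3*9 = 27
g[10] = 2*max(8,18) = 2*18 = 36
g[11] = 2*max(9,27) = 2*27 = 54
g[12] = 3*max(9,27) = 3*27 = 81
g[13] = 2*max(11,54) = 2*54 = 108
g[14] = 2*max(12,81) = 2*81 = 162
One optimal split: 3 + 3 + 3 + 3 + 2; product 3*3*3*3*2 = 162.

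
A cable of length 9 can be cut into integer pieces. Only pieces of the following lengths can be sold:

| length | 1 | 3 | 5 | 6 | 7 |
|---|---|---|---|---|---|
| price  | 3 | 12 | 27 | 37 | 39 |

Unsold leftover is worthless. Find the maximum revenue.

Let r[k] be the best obtainable value from length k. For each k, try every first piece i and keep the best of price[i] + r[k−i].
r[1] = 3
r[2] = 6  (first piece 1, then r[1]=3)
r[3] = 12
r[4] = 15  (first piece 1, then r[3]=12)
r[5] = 27
r[6] = 37
r[7] = 40  (first piece 1, then r[6]=37)
r[8] = 43  (first piece 1, then r[7]=40)
r[9] = 49  (first piece 3, then r[6]=37)
One optimal cutting: 6 + 3 → 49.

49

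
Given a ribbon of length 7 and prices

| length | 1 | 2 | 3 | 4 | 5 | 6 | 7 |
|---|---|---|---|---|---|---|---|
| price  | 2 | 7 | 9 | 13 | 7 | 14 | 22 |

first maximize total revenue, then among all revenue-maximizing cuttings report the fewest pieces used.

3

Let r[k] be the best obtainable value from length k. For each k, try every first piece i and keep the best of price[i] + r[k−i].
r[1] = 2
r[2] = max(2+2, 7+0) = 7
r[3] = max(2+7, 7+2, 9+0) = 9
r[4] = max(2+9, 7+7, 9+2, 13+0) = 14
r[5] = max(2+14, 7+9, 9+7, 13+2, 7+0) = 16
r[6] = max(2+16, 7+14, 9+9, 13+7, 7+2, 14+0) = 21
r[7] = max(2+21, 7+16, 9+14, …, 14+2, 22+0) = 23
Maximum revenue is ¢23.
Now minimize piece count subject to staying optimal: for each k, pieces[k] = 1 + min over i with p[i]+r[k−i]=r[k] of pieces[k−i].
pieces[4] = 2
pieces[5] = 2
pieces[6] = 3
pieces[7] = 3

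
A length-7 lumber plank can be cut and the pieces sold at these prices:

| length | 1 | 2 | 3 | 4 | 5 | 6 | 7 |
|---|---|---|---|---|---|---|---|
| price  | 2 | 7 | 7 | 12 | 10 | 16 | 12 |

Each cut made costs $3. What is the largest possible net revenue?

Build v[k] bottom-up: v[k] = max over allowed piece i of (p[i] + v[k−i]) − 3 per cut.
v[1] = 2
v[2] = max(2+2-3, 7+0) = 7
v[3] = max(2+7-3, 7+2-3, 7+0) = 7
v[4] = max(2+7-3, 7+7-3, 7+2-3, 12+0) = 12
v[5] = max(2+12-3, 7+7-3, 7+7-3, 12+2-3, 10+0) = 11
v[6] = max(2+11-3, 7+12-3, 7+7-3, 12+7-3, 10+2-3, 16+0) = 16
v[7] = max(2+16-3, 7+11-3, 7+12-3, …, 16+2-3, 12+0) = 16
One optimal plan: pieces 4 + 3 (1 cut) → $19 − $3 = $16.

16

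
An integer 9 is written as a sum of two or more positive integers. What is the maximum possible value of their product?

Fill prod[k] for k=2..9: at each k try every first piece i and multiply by the better of (k−i) uncut or prod[k−i].
prod[2] = 1·max(1,0) = 1·1 = 1
prod[3] = 1·max(2,1) = 1·2 = 2
prod[4] = 2·max(2,1) = 2·2 = 4
prod[5] = 2·max(3,2) = 2·3 = 6
prod[6] = 3·max(3,2) = 3·3 = 9
prod[7] = 2·max(5,6) = 2·6 = 12
prod[8] = 2·max(6,9) = 2·9 = 18
prod[9] = 3·max(6,9) = 3·9 = 27
One optimal split: 3 + 3 + 3; product 3·3·3 = 27.

27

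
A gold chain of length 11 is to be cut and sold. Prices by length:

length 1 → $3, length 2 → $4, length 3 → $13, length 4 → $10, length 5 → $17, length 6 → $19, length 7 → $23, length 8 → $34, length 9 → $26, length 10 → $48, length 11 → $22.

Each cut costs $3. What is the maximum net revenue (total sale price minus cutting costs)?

Consider every possible first cut. r[k] is the best of p[i]+r[k−i] over all sellable i≤k, charging 3 whenever i<k.
r[1] = 3
r[2] = max(3+3-3, 4+0) = 4
r[3] = max(3+4-3, 4+3-3, 13+0) = 13
r[4] = max(3+13-3, 4+4-3, 13+3-3, 10+0) = 13
r[5] = max(3+13-3, 4+13-3, 13+4-3, 10+3-3, 17+0) = 17
r[6] = max(3+17-3, 4+13-3, 13+13-3, 10+4-3, 17+3-3, 19+0) = 23
r[7] = max(3+23-3, 4+17-3, 13+13-3, …, 19+3-3, 23+0) = 23
r[8] = max(3+23-3, 4+23-3, 13+17-3, …, 23+3-3, 34+0) = 34
r[9] = max(3+34-3, 4+23-3, 13+23-3, …, 34+3-3, 26+0) = 34
r[10] = max(3+34-3, 4+34-3, 13+23-3, …, 26+3-3, 48+0) = 48
r[11] = max(3+48-3, 4+34-3, 13+34-3, …, 48+3-3, 22+0) = 48
One optimal plan: pieces 10 + 1 (1 cut) → $51 − $3 = $48.

48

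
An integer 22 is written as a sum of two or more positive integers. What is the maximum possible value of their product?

2916

Define f[k] = max over 1≤i<k of i · max(k−i, f[k−i]); the inner max lets the remainder stay uncut if that's better.
f[2] = 1×max(1,0) = 1×1 = 1
f[3] = 1×max(2,1) = 1×2 = 2
f[4] = 2×max(2,1) = 2×2 = 4
f[5] = 2×max(3,2) = 2×3 = 6
f[6] = 3×max(3,2) = 3×3 = 9
f[7] = 2×max(5,6) = 2×6 = 12
f[8] = 2×max(6,9) = 2×9 = 18
f[9] = 3×max(6,9) = 3×9 = 27
f[10] = 2×max(8,18) = 2×18 = 36
f[11] = 2×max(9,27) = 2×27 = 54
f[12] = 3×max(9,27) = 3×27 = 81
f[13] = 2×max(11,54) = 2×54 = 108
f[14] = 2×max(12,81) = 2×81 = 162
f[15] = 3×max(12,81) = 3×81 = 243
f[16] = 2×max(14,162) = 2×162 = 324
f[17] = 2×max(15,243) = 2×243 = 486
f[18] = 3×max(15,243) = 3×243 = 729
f[19] = 2×max(17,486) = 2×486 = 972
f[20] = 2×max(18,729) = 2×729 = 1458
f[21] = 3×max(18,729) = 3×729 = 2187
f[22] = 2×max(20,1458) = 2×1458 = 2916
One optimal split: 3 + 3 + 3 + 3 + 3 + 3 + 2 + 2; product 3×3×3×3×3×3×2×2 = 2916.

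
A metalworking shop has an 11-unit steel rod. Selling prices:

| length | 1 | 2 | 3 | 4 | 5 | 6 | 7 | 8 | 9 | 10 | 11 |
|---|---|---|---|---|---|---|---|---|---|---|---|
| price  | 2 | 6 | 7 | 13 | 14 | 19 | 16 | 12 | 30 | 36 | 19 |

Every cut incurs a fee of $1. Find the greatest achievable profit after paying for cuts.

37

Build v[k] bottom-up: v[k] = max over allowed piece i of (p[i] + v[k−i]) − 1 per cut.
v[1] = 2
v[2] = max(2+2-1, 6+0) = 6
v[3] = max(2+6-1, 6+2-1, 7+0) = 7
v[4] = max(2+7-1, 6+6-1, 7+2-1, 13+0) = 13
v[5] = max(2+13-1, 6+7-1, 7+6-1, 13+2-1, 14+0) = 14
v[6] = max(2+14-1, 6+13-1, 7+7-1, 13+6-1, 14+2-1, 19+0) = 19
v[7] = max(2+19-1, 6+14-1, 7+13-1, …, 19+2-1, 16+0) = 20
v[8] = max(2+20-1, 6+19-1, 7+14-1, …, 16+2-1, 12+0) = 25
v[9] = max(2+25-1, 6+20-1, 7+19-1, …, 12+2-1, 30+0) = 30
v[10] = max(2+30-1, 6+25-1, 7+20-1, …, 30+2-1, 36+0) = 36
v[11] = max(2+36-1, 6+30-1, 7+25-1, …, 36+2-1, 19+0) = 37
One optimal plan: pieces 10 + 1 (1 cut) → $38 − $1 = $37.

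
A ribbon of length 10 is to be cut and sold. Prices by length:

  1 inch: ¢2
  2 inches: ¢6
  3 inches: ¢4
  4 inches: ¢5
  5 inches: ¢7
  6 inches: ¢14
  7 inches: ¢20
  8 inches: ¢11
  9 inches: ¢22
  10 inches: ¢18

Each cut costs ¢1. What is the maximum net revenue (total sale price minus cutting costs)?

Let v[k] be the best obtainable value from length k. For each k, try every first piece i and keep the best of price[i] + v[k−i] minus the 1 cut fee when i<k.
v[1] = 2
v[2] = max(2+2-1, 6+0) = 6
v[3] = max(2+6-1, 6+2-1, 4+0) = 7
v[4] = max(2+7-1, 6+6-1, 4+2-1, 5+0) = 11
v[5] = max(2+11-1, 6+7-1, 4+6-1, 5+2-1, 7+0) = 12
v[6] = max(2+12-1, 6+11-1, 4+7-1, 5+6-1, 7+2-1, 14+0) = 16
v[7] = max(2+16-1, 6+12-1, 4+11-1, …, 14+2-1, 20+0) = 20
v[8] = max(2+20-1, 6+16-1, 4+12-1, …, 20+2-1, 11+0) = 21
v[9] = max(2+21-1, 6+20-1, 4+16-1, …, 11+2-1, 22+0) = 25
v[10] = max(2+25-1, 6+21-1, 4+20-1, …, 22+2-1, 18+0) = 26
One optimal plan: pieces 7 + 2 + 1 (2 cuts) → ¢28 − ¢2 = ¢26.

26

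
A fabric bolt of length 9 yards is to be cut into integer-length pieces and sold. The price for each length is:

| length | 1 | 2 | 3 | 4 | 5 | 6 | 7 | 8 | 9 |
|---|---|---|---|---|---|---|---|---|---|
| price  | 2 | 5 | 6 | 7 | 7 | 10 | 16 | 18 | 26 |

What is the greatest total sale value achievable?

Consider every possible first cut. R[k] is the best of p[i]+R[k−i] over all sellable i≤k.
R[1] = 2
R[2] = max(2+2, 5+0) = 5
R[3] = max(2+5, 5+2, 6+0) = 7
R[4] = max(2+7, 5+5, 6+2, 7+0) = 10
R[5] = max(2+10, 5+7, 6+5, 7+2, 7+0) = 12
R[6] = max(2+12, 5+10, 6+7, 7+5, 7+2, 10+0) = 15
R[7] = max(2+15, 5+12, 6+10, …, 10+2, 16+0) = 17
R[8] = max(2+17, 5+15, 6+12, …, 16+2, 18+0) = 20
R[9] = max(2+20, 5+17, 6+15, …, 18+2, 26+0) = 26
Best is to sell the whole 9-yard piece uncut for $26.

26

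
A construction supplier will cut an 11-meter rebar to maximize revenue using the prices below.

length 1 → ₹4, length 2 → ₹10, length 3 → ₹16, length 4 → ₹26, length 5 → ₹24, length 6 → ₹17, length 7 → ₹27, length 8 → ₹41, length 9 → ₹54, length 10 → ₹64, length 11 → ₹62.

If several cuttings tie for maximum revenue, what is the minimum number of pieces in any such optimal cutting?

2

Let r[k] be the best obtainable value from length k. For each k, try every first piece i and keep the best of price[i] + r[k−i].
r[1] = 4
r[2] = 10
r[3] = 16
r[4] = 26
r[5] = 30  (first piece 1, then r[4]=26)
r[6] = 36  (first piece 2, then r[4]=26)
r[7] = 42  (first piece 3, then r[4]=26)
r[8] = 52  (first piece 4, then r[4]=26)
r[9] = 56  (first piece 1, then r[8]=52)
r[10] = 64
r[11] = 68  (first piece 1, then r[10]=64)
Maximum revenue is ₹68.
Now minimize piece count subject to staying optimal: for each k, pieces[k] = 1 + min over i with p[i]+r[k−i]=r[k] of pieces[k−i].
pieces[8] = 2
pieces[9] = 3
pieces[10] = 1
pieces[11] = 2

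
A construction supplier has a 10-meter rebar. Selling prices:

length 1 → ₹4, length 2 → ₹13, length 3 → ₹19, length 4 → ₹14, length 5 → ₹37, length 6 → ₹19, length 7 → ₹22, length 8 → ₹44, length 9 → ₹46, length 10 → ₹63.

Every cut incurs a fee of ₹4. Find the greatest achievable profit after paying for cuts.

Consider every possible first cut. net[k] is the best of p[i]+net[k−i] over all sellable i≤k, charging 4 whenever i<k.
net[1] = 4
net[2] = max(4+4-4, 13+0) = 13
net[3] = max(4+13-4, 13+4-4, 19+0) = 19
net[4] = max(4+19-4, 13+13-4, 19+4-4, 14+0) = 22
net[5] = max(4+22-4, 13+19-4, 19+13-4, 14+4-4, 37+0) = 37
net[6] = max(4+37-4, 13+22-4, 19+19-4, 14+13-4, 37+4-4, 19+0) = 37
net[7] = max(4+37-4, 13+37-4, 19+22-4, …, 19+4-4, 22+0) = 46
net[8] = max(4+46-4, 13+37-4, 19+37-4, …, 22+4-4, 44+0) = 52
net[9] = max(4+52-4, 13+46-4, 19+37-4, …, 44+4-4, 46+0) = 55
net[10] = max(4+55-4, 13+52-4, 19+46-4, …, 46+4-4, 63+0) = 70
One optimal plan: pieces 5 + 5 (1 cut) → ₹74 − ₹4 = ₹70.

70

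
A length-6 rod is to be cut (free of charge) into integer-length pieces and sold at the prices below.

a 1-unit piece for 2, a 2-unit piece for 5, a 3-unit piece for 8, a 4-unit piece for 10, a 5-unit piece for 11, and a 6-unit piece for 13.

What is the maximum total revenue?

16

Consider every possible first cut. best[k] is the best of p[i]+best[k−i] over all sellable i≤k.
best[1] = 2
best[2] = max(2+2, 5+0) = 5
best[3] = max(2+5, 5+2, 8+0) = 8
best[4] = max(2+8, 5+5, 8+2, 10+0) = 10
best[5] = max(2+10, 5+8, 8+5, 10+2, 11+0) = 13
best[6] = max(2+13, 5+10, 8+8, 10+5, 11+2, 13+0) = 16
One optimal cutting: 3 + 3 → 8 + 8 = 16.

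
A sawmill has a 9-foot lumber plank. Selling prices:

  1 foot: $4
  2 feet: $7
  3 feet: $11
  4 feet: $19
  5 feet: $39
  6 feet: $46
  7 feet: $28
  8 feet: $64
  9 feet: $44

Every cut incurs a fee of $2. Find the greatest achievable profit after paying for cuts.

66

Consider every possible first cut. r[k] is the best of p[i]+r[k−i] over all sellable i≤k, charging 2 whenever i<k.
r[1] = 4
r[2] = 7
r[3] = 11
r[4] = 19
r[5] = 39
r[6] = 46
r[7] = 48  (first piece 1, then r[6]=46)
r[8] = 64
r[9] = 66  (first piece 1, then r[8]=64)
One optimal plan: pieces 8 + 1 (1 cut) → $68 − $2 = $66.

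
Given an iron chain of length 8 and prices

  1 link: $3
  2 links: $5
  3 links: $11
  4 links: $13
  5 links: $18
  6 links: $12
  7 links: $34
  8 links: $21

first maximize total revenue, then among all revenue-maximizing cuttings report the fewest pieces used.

Build r[k] bottom-up: r[k] = max over allowed piece i of (p[i] + r[k−i]).
r[1] = 3
r[2] = 6  (first piece 1, then r[1]=3)
r[3] = 11
r[4] = 14  (first piece 1, then r[3]=11)
r[5] = 18
r[6] = 22  (first piece 3, then r[3]=11)
r[7] = 34
r[8] = 37  (first piece 1, then r[7]=34)
Maximum revenue is $37.
Now minimize piece count subject to staying optimal: for each k, pieces[k] = 1 + min over i with p[i]+r[k−i]=r[k] of pieces[k−i].
pieces[5] = 1
pieces[6] = 2
pieces[7] = 1
pieces[8] = 2

2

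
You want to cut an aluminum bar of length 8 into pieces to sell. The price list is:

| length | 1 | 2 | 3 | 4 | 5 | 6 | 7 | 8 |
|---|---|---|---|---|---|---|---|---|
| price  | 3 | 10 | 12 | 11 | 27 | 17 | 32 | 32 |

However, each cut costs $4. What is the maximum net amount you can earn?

Let r[k] be the best obtainable value from length k. For each k, try every first piece i and keep the best of price[i] + r[k−i] minus the 4 cut fee when i<k.
r[1] = 3
r[2] = max(3+3-4, 10+0) = 10
r[3] = max(3+10-4, 10+3-4, 12+0) = 12
r[4] = max(3+12-4, 10+10-4, 12+3-4, 11+0) = 16
r[5] = max(3+16-4, 10+12-4, 12+10-4, 11+3-4, 27+0) = 27
r[6] = max(3+27-4, 10+16-4, 12+12-4, 11+10-4, 27+3-4, 17+0) = 26
r[7] = max(3+26-4, 10+27-4, 12+16-4, …, 17+3-4, 32+0) = 33
r[8] = max(3+33-4, 10+26-4, 12+27-4, …, 32+3-4, 32+0) = 35
One optimal plan: pieces 5 + 3 (1 cut) → $39 − $4 = $35.

35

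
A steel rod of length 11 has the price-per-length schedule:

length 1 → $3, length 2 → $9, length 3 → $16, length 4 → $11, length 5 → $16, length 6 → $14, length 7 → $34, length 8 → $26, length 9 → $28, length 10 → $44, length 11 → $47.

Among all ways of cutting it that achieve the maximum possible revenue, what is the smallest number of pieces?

4

Consider every possible first cut. r[k] is the best of p[i]+r[k−i] over all sellable i≤k.
r[1] = 3
r[2] = 9
r[3] = 16
r[4] = 19  (first piece 1, then r[3]=16)
r[5] = 25  (first piece 2, then r[3]=16)
r[6] = 32  (first piece 3, then r[3]=16)
r[7] = 35  (first piece 1, then r[6]=32)
r[8] = 41  (first piece 2, then r[6]=32)
r[9] = 48  (first piece 3, then r[6]=32)
r[10] = 51  (first piece 1, then r[9]=48)
r[11] = 57  (first piece 2, then r[9]=48)
Maximum revenue is $57.
Now minimize piece count subject to staying optimal: for each k, pieces[k] = 1 + min over i with p[i]+r[k−i]=r[k] of pieces[k−i].
pieces[8] = 3
pieces[9] = 3
pieces[10] = 4
pieces[11] = 4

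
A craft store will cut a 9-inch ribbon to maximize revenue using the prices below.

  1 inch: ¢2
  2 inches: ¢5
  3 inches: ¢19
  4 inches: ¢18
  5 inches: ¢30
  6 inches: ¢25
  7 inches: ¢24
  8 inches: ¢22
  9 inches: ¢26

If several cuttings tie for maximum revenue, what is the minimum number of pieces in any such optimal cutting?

Let r[k] be the best obtainable value from length k. For each k, try every first piece i and keep the best of price[i] + r[k−i].
r[1] = 2
r[2] = 5
r[3] = 19
r[4] = 21  (first piece 1, then r[3]=19)
r[5] = 30
r[6] = 38  (first piece 3, then r[3]=19)
r[7] = 40  (first piece 1, then r[6]=38)
r[8] = 49  (first piece 3, then r[5]=30)
r[9] = 57  (first piece 3, then r[6]=38)
Maximum revenue is ¢57.
Now minimize piece count subject to staying optimal: for each k, pieces[k] = 1 + min over i with p[i]+r[k−i]=r[k] of pieces[k−i].
pieces[6] = 2
pieces[7] = 3
pieces[8] = 2
pieces[9] = 3

3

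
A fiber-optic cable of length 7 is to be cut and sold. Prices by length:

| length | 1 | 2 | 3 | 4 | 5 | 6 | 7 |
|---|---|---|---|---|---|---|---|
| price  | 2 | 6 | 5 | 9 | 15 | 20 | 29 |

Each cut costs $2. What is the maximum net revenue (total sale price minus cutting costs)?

Consider every possible first cut. r[k] is the best of p[i]+r[k−i] over all sellable i≤k, charging 2 whenever i<k.
r[1] = 2
r[2] = max(2+2-2, 6+0) = 6
r[3] = max(2+6-2, 6+2-2, 5+0) = 6
r[4] = max(2+6-2, 6+6-2, 5+2-2, 9+0) = 10
r[5] = max(2+10-2, 6+6-2, 5+6-2, 9+2-2, 15+0) = 15
r[6] = max(2+15-2, 6+10-2, 5+6-2, 9+6-2, 15+2-2, 20+0) = 20
r[7] = max(2+20-2, 6+15-2, 5+10-2, …, 20+2-2, 29+0) = 29
Best is to make no cuts and sell whole for $29.

29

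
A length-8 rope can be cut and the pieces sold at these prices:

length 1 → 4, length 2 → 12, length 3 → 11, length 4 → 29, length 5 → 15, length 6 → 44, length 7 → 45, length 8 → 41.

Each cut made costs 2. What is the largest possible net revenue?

Let net[k] be the best obtainable value from length k. For each k, try every first piece i and keep the best of price[i] + net[k−i] minus the 2 cut fee when i<k.
net[1] = 4
net[2] = 12
net[3] = 14  (first piece 1, then net[2]=12)
net[4] = 29
net[5] = 31  (first piece 1, then net[4]=29)
net[6] = 44
net[7] = 46  (first piece 1, then net[6]=44)
net[8] = 56  (first piece 4, then net[4]=29)
One optimal plan: pieces 4 + 4 (1 cut) → 58 − 2 = 56.

56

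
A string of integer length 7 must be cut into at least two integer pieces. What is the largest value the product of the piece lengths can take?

12

Let g[k] be the best product for length k (with at least one cut). For each first piece i, the rest contributes max(k−i, g[k−i]).
g[2] = 1·max(1,0) = 1·1 = 1
g[3] = 1·max(2,1) = 1·2 = 2
g[4] = 2·max(2,1) = 2·2 = 4
g[5] = 2·max(3,2) = 2·3 = 6
g[6] = 3·max(3,2) = 3·3 = 9
g[7] = 2·max(5,6) = 2·6 = 12
One optimal split: 3 + 2 + 2; product 3·2·2 = 12.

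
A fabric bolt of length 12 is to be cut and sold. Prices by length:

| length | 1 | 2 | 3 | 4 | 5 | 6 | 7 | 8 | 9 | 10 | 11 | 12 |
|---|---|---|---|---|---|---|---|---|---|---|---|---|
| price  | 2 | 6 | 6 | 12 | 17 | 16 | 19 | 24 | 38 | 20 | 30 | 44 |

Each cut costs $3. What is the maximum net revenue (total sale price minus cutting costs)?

Consider every possible first cut. r[k] is the best of p[i]+r[k−i] over all sellable i≤k, charging 3 whenever i<k.
r[1] = 2
r[2] = 6
r[3] = 6
r[4] = 12
r[5] = 17
r[6] = 16  (first piece 1, then r[5]=17)
r[7] = 20  (first piece 2, then r[5]=17)
r[8] = 24
r[9] = 38
r[10] = 37  (first piece 1, then r[9]=38)
r[11] = 41  (first piece 2, then r[9]=38)
r[12] = 44
Best is to make no cuts and sell whole for $44.

44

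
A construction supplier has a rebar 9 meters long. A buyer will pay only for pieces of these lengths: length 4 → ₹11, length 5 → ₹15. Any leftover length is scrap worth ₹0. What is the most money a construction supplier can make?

Let f[k] be the best obtainable value from length k. For each k, try every first piece i and keep the best of price[i] + f[k−i].
f[1] = 0
f[2] = 0
f[3] = 0
f[4] = 11
f[5] = max(11+0, 15+0) = 15
f[6] = max(11+0, 15+0) = 15
f[7] = max(11+0, 15+0) = 15
f[8] = max(11+11, 15+0) = 22
f[9] = max(11+15, 15+11) = 26
One optimal cutting: 5 + 4 → ₹26.

26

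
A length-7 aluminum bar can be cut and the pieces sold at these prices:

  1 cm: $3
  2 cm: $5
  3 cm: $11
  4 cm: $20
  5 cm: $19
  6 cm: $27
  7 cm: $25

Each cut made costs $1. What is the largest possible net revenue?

Let v[k] be the best obtainable value from length k. For each k, try every first piece i and keep the best of price[i] + v[k−i] minus the 1 cut fee when i<k.
v[1] = 3
v[2] = 5  (first piece 1, then v[1]=3)
v[3] = 11
v[4] = 20
v[5] = 22  (first piece 1, then v[4]=20)
v[6] = 27
v[7] = 30  (first piece 3, then v[4]=20)
One optimal plan: pieces 4 + 3 (1 cut) → $31 − $1 = $30.

30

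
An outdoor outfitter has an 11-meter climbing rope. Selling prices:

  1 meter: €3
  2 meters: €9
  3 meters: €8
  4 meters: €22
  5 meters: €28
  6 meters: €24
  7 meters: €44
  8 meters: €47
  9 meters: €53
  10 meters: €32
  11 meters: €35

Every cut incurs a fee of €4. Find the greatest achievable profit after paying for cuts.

Build r[k] bottom-up: r[k] = max over allowed piece i of (p[i] + r[k−i]) − 4 per cut.
r[1] = 3
r[2] = max(3+3-4, 9+0) = 9
r[3] = max(3+9-4, 9+3-4, 8+0) = 8
r[4] = max(3+8-4, 9+9-4, 8+3-4, 22+0) = 22
r[5] = max(3+22-4, 9+8-4, 8+9-4, 22+3-4, 28+0) = 28
r[6] = max(3+28-4, 9+22-4, 8+8-4, 22+9-4, 28+3-4, 24+0) = 27
r[7] = max(3+27-4, 9+28-4, 8+22-4, …, 24+3-4, 44+0) = 44
r[8] = max(3+44-4, 9+27-4, 8+28-4, …, 44+3-4, 47+0) = 47
r[9] = max(3+47-4, 9+44-4, 8+27-4, …, 47+3-4, 53+0) = 53
r[10] = max(3+53-4, 9+47-4, 8+44-4, …, 53+3-4, 32+0) = 52
r[11] = max(3+52-4, 9+53-4, 8+47-4, …, 32+3-4, 35+0) = 62
One optimal plan: pieces 7 + 4 (1 cut) → €66 − €4 = €62.

62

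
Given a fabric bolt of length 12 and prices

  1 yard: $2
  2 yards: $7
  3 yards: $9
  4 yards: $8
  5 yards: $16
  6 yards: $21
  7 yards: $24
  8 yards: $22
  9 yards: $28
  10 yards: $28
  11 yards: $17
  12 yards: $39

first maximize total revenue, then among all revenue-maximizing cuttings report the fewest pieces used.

2

Consider every possible first cut. r[k] is the best of p[i]+r[k−i] over all sellable i≤k.
r[1] = 2
r[2] = max(2+2, 7+0) = 7
r[3] = max(2+7, 7+2, 9+0) = 9
r[4] = max(2+9, 7+7, 9+2, 8+0) = 14
r[5] = max(2+14, 7+9, 9+7, 8+2, 16+0) = 16
r[6] = max(2+16, 7+14, 9+9, 8+7, 16+2, 21+0) = 21
r[7] = max(2+21, 7+16, 9+14, …, 21+2, 24+0) = 24
r[8] = max(2+24, 7+21, 9+16, …, 24+2, 22+0) = 28
r[9] = max(2+28, 7+24, 9+21, …, 22+2, 28+0) = 31
r[10] = max(2+31, 7+28, 9+24, …, 28+2, 28+0) = 35
r[11] = max(2+35, 7+31, 9+28, …, 28+2, 17+0) = 38
r[12] = max(2+38, 7+35, 9+31, …, 17+2, 39+0) = 42
Maximum revenue is $42.
Now minimize piece count subject to staying optimal: for each k, pieces[k] = 1 + min over i with p[i]+r[k−i]=r[k] of pieces[k−i].
pieces[9] = 2
pieces[10] = 3
pieces[11] = 3
pieces[12] = 2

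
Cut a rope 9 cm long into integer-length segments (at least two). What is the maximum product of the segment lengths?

Define P[k] = max over 1≤i<k of i · max(k−i, P[k−i]); the inner max lets the remainder stay uncut if that's better.
P[2] = 1·max(1,0) = 1·1 = 1
P[3] = 1·max(2,1) = 1·2 = 2
P[4] = 2·max(2,1) = 2·2 = 4
P[5] = 2·max(3,2) = 2·3 = 6
P[6] = 3·max(3,2) = 3·3 = 9
P[7] = 2·max(5,6) = 2·6 = 12
P[8] = 2·max(6,9) = 2·9 = 18
P[9] = 3·max(6,9) = 3·9 = 27
One optimal split: 3 + 3 + 3; product 3·3·3 = 27.

27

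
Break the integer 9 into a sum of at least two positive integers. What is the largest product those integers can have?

Define f[k] = max over 1≤i<k of i · max(k−i, f[k−i]); the inner max lets the remainder stay uncut if that's better.
f[2] = 1×max(1,0) = 1×1 = 1
f[3] = max(1×2, 2×1) = 2
f[4] = max(1×3, 2×2, 3×1) = 4
f[5] = max(1×4, 2×3, 3×2, 4×1) = 6
f[6] = max(1×6, 2×4, 3×3, 4×2, 5×1) = 9
f[7] = max(1×9, 2×6, 3×4, 4×3, 5×2, 6×1) = 12
f[8] = max(1×12, 2×9, 3×6, …, 6×2, 7×1) = 18
f[9] = max(1×18, 2×12, 3×9, …, 7×2, 8×1) = 27
One optimal split: 3 + 3 + 3; product 3×3×3 = 27.

27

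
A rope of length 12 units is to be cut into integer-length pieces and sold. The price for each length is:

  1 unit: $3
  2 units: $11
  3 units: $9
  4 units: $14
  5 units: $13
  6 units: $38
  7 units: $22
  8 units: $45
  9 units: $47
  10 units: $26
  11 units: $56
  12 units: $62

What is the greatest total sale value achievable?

76

Consider every possible first cut. v[k] is the best of p[i]+v[k−i] over all sellable i≤k.
v[1] = 3
v[2] = max(3+3, 11+0) = 11
v[3] = max(3+11, 11+3, 9+0) = 14
v[4] = max(3+14, 11+11, 9+3, 14+0) = 22
v[5] = max(3+22, 11+14, 9+11, 14+3, 13+0) = 25
v[6] = max(3+25, 11+22, 9+14, 14+11, 13+3, 38+0) = 38
v[7] = max(3+38, 11+25, 9+22, …, 38+3, 22+0) = 41
v[8] = max(3+41, 11+38, 9+25, …, 22+3, 45+0) = 49
v[9] = max(3+49, 11+41, 9+38, …, 45+3, 47+0) = 52
v[10] = max(3+52, 11+49, 9+41, …, 47+3, 26+0) = 60
v[11] = max(3+60, 11+52, 9+49, …, 26+3, 56+0) = 63
v[12] = max(3+63, 11+60, 9+52, …, 56+3, 62+0) = 76
One optimal cutting: 6 + 6 → $38 + $38 = $76.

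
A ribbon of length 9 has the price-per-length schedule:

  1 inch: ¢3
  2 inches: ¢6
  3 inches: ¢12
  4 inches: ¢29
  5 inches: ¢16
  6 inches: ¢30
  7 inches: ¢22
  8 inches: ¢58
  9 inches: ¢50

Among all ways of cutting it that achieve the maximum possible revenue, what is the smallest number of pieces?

2

Let r[k] be the best obtainable value from length k. For each k, try every first piece i and keep the best of price[i] + r[k−i].
r[1] = 3
r[2] = max(3+3, 6+0) = 6
r[3] = max(3+6, 6+3, 12+0) = 12
r[4] = max(3+12, 6+6, 12+3, 29+0) = 29
r[5] = max(3+29, 6+12, 12+6, 29+3, 16+0) = 32
r[6] = max(3+32, 6+29, 12+12, 29+6, 16+3, 30+0) = 35
r[7] = max(3+35, 6+32, 12+29, …, 30+3, 22+0) = 41
r[8] = max(3+41, 6+35, 12+32, …, 22+3, 58+0) = 58
r[9] = max(3+58, 6+41, 12+35, …, 58+3, 50+0) = 61
Maximum revenue is ¢61.
Now minimize piece count subject to staying optimal: for each k, pieces[k] = 1 + min over i with p[i]+r[k−i]=r[k] of pieces[k−i].
pieces[6] = 2
pieces[7] = 2
pieces[8] = 1
pieces[9] = 2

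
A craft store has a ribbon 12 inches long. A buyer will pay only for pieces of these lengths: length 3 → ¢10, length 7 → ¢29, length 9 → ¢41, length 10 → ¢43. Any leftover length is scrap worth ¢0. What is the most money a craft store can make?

51

Build r[k] bottom-up: r[k] = max over allowed piece i of (p[i] + r[k−i]).
r[1] = 0
r[2] = 0
r[3] = 10
r[4] = 10
r[5] = 10
r[6] = 20  (first piece 3, then r[3]=10)
r[7] = 29
r[8] = 29
r[9] = 41
r[10] = 43
r[11] = 43
r[12] = 51  (first piece 3, then r[9]=41)
One optimal cutting: 9 + 3 → ¢51.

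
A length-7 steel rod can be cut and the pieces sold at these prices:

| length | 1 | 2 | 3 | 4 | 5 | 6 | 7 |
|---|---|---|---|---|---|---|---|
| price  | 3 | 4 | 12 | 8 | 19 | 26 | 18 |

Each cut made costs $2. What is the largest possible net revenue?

Build r[k] bottom-up: r[k] = max over allowed piece i of (p[i] + r[k−i]) − 2 per cut.
r[1] = 3
r[2] = 4  (first piece 1, then r[1]=3)
r[3] = 12
r[4] = 13  (first piece 1, then r[3]=12)
r[5] = 19
r[6] = 26
r[7] = 27  (first piece 1, then r[6]=26)
One optimal plan: pieces 6 + 1 (1 cut) → $29 − $2 = $27.

27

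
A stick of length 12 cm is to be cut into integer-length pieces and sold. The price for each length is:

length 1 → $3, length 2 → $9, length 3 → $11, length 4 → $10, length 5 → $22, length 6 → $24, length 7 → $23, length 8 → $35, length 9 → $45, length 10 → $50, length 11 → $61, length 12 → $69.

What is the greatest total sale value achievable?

69

Let v[k] be the best obtainable value from length k. For each k, try every first piece i and keep the best of price[i] + v[k−i].
v[1] = 3
v[2] = max(3+3, 9+0) = 9
v[3] = max(3+9, 9+3, 11+0) = 12
v[4] = max(3+12, 9+9, 11+3, 10+0) = 18
v[5] = max(3+18, 9+12, 11+9, 10+3, 22+0) = 22
v[6] = max(3+22, 9+18, 11+12, 10+9, 22+3, 24+0) = 27
v[7] = max(3+27, 9+22, 11+18, …, 24+3, 23+0) = 31
v[8] = max(3+31, 9+27, 11+22, …, 23+3, 35+0) = 36
v[9] = max(3+36, 9+31, 11+27, …, 35+3, 45+0) = 45
v[10] = max(3+45, 9+36, 11+31, …, 45+3, 50+0) = 50
v[11] = max(3+50, 9+45, 11+36, …, 50+3, 61+0) = 61
v[12] = max(3+61, 9+50, 11+45, …, 61+3, 69+0) = 69
Best is to sell the whole 12-cm piece uncut for $69.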